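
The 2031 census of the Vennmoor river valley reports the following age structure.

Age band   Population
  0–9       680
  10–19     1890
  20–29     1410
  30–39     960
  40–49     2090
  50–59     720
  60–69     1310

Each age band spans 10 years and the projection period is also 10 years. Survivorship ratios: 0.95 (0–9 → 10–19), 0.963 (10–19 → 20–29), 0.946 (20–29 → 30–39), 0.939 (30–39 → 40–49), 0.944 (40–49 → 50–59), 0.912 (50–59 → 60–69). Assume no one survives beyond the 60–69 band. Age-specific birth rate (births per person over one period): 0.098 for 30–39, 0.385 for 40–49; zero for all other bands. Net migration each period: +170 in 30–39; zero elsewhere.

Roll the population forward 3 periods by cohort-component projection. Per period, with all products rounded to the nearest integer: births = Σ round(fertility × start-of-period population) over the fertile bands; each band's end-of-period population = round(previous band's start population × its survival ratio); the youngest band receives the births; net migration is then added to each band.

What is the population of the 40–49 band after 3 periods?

[period 1]
Births: 960 × 0.098 = 94 ; 2090 × 0.385 = 805 → total 899
10–19: 680 × 0.95 = 646
20–29: 1890 × 0.963 = 1820
30–39: 1410 × 0.946 = 1334
40–49: 960 × 0.939 = 901
50–59: 2090 × 0.944 = 1973
60–69: 720 × 0.912 = 657
Net migration: 30–39 + 170 → 1504
Population now: 0–9=899, 10–19=646, 20–29=1820, 30–39=1504, 40–49=901, 50–59=1973, 60–69=657
[period 2]
Births: 1504 × 0.098 = 147 ; 901 × 0.385 = 347 → total 494
10–19: 899 × 0.95 = 854
20–29: 646 × 0.963 = 622
30–39: 1820 × 0.946 = 1722
40–49: 1504 × 0.939 = 1412
50–59: 901 × 0.944 = 851
60–69: 1973 × 0.912 = 1799
Net migration: 30–39 + 170 → 1892
Population now: 0–9=494, 10–19=854, 20–29=622, 30–39=1892, 40–49=1412, 50–59=851, 60–69=1799
[period 3]
Births: 1892 × 0.098 = 185 ; 1412 × 0.385 = 544 → total 729
10–19: 494 × 0.95 = 469
20–29: 854 × 0.963 = 822
30–39: 622 × 0.946 = 588
40–49: 1892 × 0.939 = 1777
50–59: 1412 × 0.944 = 1333
60–69: 851 × 0.912 = 776
Net migration: 30–39 + 170 → 758
Population now: 0–9=729, 10–19=469, 20–29=822, 30–39=758, 40–49=1777, 50–59=1333, 60–69=776

1777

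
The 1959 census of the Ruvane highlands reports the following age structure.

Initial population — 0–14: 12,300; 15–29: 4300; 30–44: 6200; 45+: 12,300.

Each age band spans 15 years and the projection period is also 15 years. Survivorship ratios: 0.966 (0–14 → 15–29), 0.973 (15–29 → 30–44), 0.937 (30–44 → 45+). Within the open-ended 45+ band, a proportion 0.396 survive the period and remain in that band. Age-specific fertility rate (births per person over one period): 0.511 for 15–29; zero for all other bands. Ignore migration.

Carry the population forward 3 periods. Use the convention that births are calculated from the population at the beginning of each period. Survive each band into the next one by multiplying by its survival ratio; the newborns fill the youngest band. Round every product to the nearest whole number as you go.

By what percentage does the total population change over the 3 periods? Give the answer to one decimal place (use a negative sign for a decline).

Period 1.
Births: 4300 × 0.511 = 2197
15–29: 12300 × 0.966 = 11882
30–44: 4300 × 0.973 = 4184
45+: 6200 × 0.937 + 12300 × 0.396 = 5809 + 4871 = 10680
Population now: 0–14=2197, 15–29=11882, 30–44=4184, 45+=10680
Period 2.
Births: 11882 × 0.511 = 6072
15–29: 2197 × 0.966 = 2122
30–44: 11882 × 0.973 = 11561
45+: 4184 × 0.937 + 10680 × 0.396 = 3920 + 4229 = 8149
Population now: 0–14=6072, 15–29=2122, 30–44=11561, 45+=8149
Period 3.
Births: 2122 × 0.511 = 1084
15–29: 6072 × 0.966 = 5866
30–44: 2122 × 0.973 = 2065
45+: 11561 × 0.937 + 8149 × 0.396 = 10833 + 3227 = 14060
Population now: 0–14=1084, 15–29=5866, 30–44=2065, 45+=14060
Total: 35100 → 23075; change = -12025; percentage change = -34.3%

-34.3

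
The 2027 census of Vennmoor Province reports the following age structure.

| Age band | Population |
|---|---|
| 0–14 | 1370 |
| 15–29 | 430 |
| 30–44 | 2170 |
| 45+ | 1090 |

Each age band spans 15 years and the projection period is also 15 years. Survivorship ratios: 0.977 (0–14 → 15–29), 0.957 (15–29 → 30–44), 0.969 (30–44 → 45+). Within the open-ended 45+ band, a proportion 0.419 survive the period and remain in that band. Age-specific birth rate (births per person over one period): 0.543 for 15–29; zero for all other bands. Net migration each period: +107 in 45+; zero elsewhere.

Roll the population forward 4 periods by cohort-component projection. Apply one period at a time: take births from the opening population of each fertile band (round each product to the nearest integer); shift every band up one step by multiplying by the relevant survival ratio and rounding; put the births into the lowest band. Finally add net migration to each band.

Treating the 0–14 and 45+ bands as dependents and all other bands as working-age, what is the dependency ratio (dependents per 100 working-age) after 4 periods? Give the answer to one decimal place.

Call the bands 1 to 4, youngest first.
Period 1.
Births: 430 × 0.543 = 233
Band 2: 1370 × 0.977 = 1338
Band 3: 430 × 0.957 = 412
Band 4: 2170 × 0.969 + 1090 × 0.419 = 2103 + 457 = 2560
Net migration: Band 4 + 107 → 2667
End of period: [233, 1338, 412, 2667]
Period 2.
Births: 1338 × 0.543 = 727
Band 2: 233 × 0.977 = 228
Band 3: 1338 × 0.957 = 1280
Band 4: 412 × 0.969 + 2667 × 0.419 = 399 + 1117 = 1516
Net migration: Band 4 + 107 → 1623
End of period: [727, 228, 1280, 1623]
Period 3.
Births: 228 × 0.543 = 124
Band 2: 727 × 0.977 = 710
Band 3: 228 × 0.957 = 218
Band 4: 1280 × 0.969 + 1623 × 0.419 = 1240 + 680 = 1920
Net migration: Band 4 + 107 → 2027
End of period: [124, 710, 218, 2027]
Period 4.
Births: 710 × 0.543 = 386
Band 2: 124 × 0.977 = 121
Band 3: 710 × 0.957 = 679
Band 4: 218 × 0.969 + 2027 × 0.419 = 211 + 849 = 1060
Net migration: Band 4 + 107 → 1167
End of period: [386, 121, 679, 1167]
Dependents (band 0–14 + band 45+) = 386 + 1167 = 1553; working-age = 800; ratio = 1553/800 × 100 = 194.1

194.1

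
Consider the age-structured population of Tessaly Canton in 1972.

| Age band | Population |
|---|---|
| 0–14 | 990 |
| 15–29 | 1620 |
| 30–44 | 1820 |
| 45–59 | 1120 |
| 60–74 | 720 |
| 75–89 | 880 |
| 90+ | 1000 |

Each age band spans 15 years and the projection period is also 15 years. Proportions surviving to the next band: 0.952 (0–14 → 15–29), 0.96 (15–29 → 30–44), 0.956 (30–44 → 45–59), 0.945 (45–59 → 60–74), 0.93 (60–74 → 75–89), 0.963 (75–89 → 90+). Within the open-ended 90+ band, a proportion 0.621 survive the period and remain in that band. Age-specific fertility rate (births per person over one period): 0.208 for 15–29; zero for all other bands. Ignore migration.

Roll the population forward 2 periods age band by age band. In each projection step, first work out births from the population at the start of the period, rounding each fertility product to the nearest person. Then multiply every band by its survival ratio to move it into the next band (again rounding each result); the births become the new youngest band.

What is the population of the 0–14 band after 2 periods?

After projecting period 1:
Births: 1620 × 0.208 = 337
15–29: 990 × 0.952 = 942
30–44: 1620 × 0.96 = 1555
45–59: 1820 × 0.956 = 1740
60–74: 1120 × 0.945 = 1058
75–89: 720 × 0.93 = 670
90+: 880 × 0.963 + 1000 × 0.621 = 847 + 621 = 1468
→ [337, 942, 1555, 1740, 1058, 670, 1468]
After projecting period 2:
Births: 942 × 0.208 = 196
15–29: 337 × 0.952 = 321
30–44: 942 × 0.96 = 904
45–59: 1555 × 0.956 = 1487
60–74: 1740 × 0.945 = 1644
75–89: 1058 × 0.93 = 984
90+: 670 × 0.963 + 1468 × 0.621 = 645 + 912 = 1557
→ [196, 321, 904, 1487, 1644, 984, 1557]

196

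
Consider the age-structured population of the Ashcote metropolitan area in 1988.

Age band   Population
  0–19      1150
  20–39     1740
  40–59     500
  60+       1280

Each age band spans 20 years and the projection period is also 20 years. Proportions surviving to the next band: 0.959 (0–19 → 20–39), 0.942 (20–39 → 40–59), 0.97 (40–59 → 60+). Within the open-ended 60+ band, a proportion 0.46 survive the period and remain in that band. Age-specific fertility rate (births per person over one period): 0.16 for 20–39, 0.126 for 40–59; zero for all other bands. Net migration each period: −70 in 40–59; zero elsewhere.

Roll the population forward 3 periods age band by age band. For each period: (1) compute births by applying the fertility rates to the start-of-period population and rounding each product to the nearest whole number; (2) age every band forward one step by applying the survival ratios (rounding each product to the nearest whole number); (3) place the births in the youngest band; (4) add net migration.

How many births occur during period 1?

After projecting period 1:
Births: 1740 × 0.16 = 278  |  500 × 0.126 = 63 → 341
20–39: 1150 × 0.959 = 1103
40–59: 1740 × 0.942 = 1639
60+: 500 × 0.97 + 1280 × 0.46 = 485 + 589 = 1074
Net migration: 40–59 − 70 → 1569
Giving 341 / 1103 / 1569 / 1074.

341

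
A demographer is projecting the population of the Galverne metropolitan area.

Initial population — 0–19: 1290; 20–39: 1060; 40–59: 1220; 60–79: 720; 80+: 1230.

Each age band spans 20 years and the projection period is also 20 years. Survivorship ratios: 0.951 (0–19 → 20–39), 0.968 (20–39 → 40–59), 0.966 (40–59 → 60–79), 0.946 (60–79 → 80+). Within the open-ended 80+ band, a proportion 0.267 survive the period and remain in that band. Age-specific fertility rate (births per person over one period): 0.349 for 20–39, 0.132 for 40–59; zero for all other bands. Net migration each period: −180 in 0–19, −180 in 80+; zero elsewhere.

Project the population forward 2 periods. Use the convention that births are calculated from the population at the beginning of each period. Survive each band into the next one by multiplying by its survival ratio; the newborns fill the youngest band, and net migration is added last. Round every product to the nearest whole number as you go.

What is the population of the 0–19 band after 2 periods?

— Period 1 —
Births: 1060 * 0.349 = 370  |  1220 * 0.132 = 161 → total 531
20–39: 1290 * 0.951 = 1227
40–59: 1060 * 0.968 = 1026
60–79: 1220 * 0.966 = 1179
80+: 720 * 0.946 + 1230 * 0.267 = 681 + 328 = 1009
Net migration: 0–19 − 180 → 351; 80+ − 180 → 829
Population now: 0–19=351, 20–39=1227, 40–59=1026, 60–79=1179, 80+=829
— Period 2 —
Births: 1227 * 0.349 = 428  |  1026 * 0.132 = 135 → total 563
20–39: 351 * 0.951 = 334
40–59: 1227 * 0.968 = 1188
60–79: 1026 * 0.966 = 991
80+: 1179 * 0.946 + 829 * 0.267 = 1115 + 221 = 1336
Net migration: 0–19 − 180 → 383; 80+ − 180 → 1156
Population now: 0–19=383, 20–39=334, 40–59=1188, 60–79=991, 80+=1156

383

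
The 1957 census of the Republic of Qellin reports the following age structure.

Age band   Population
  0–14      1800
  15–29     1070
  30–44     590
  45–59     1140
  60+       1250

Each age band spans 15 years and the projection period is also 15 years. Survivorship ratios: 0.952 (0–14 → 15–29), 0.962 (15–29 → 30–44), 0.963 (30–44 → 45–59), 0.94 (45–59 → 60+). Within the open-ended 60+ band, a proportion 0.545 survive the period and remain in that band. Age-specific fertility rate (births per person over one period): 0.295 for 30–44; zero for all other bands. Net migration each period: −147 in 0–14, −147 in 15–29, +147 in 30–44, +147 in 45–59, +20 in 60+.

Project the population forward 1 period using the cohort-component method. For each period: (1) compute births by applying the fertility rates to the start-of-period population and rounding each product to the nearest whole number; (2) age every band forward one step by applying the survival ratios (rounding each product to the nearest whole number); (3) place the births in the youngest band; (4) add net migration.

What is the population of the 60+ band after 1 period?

1773

[period 1]
Births: 590 × 0.295 = 174
15–29: 1800 × 0.952 = 1714
30–44: 1070 × 0.962 = 1029
45–59: 590 × 0.963 = 568
60+: 1140 × 0.94 + 1250 × 0.545 = 1072 + 681 = 1753
Net migration: 0–14 − 147 → 27; 15–29 − 147 → 1567; 30–44 + 147 → 1176; 45–59 + 147 → 715; 60+ + 20 → 1773
Population now: 0–14=27, 15–29=1567, 30–44=1176, 45–59=715, 60+=1773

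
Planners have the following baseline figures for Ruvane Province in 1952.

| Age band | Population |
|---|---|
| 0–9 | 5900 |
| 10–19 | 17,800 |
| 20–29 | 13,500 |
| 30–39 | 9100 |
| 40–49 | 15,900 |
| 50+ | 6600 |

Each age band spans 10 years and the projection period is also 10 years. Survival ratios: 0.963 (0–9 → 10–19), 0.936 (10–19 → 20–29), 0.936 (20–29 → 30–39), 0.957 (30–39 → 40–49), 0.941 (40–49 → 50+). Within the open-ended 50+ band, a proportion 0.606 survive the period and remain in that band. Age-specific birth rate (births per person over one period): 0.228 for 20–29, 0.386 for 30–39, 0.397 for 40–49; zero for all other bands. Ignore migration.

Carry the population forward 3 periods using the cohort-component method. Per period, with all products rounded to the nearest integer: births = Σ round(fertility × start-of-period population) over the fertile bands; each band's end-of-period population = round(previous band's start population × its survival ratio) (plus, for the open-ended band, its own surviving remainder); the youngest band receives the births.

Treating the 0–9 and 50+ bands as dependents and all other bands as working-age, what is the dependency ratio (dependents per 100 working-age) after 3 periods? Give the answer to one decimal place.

Numbering the bands 1..6 from youngest to oldest:
— Period 1 —
Births: 13500 × 0.228 = 3078 ; 9100 × 0.386 = 3513 ; 15900 × 0.397 = 6312 — total 12903
Band 2: 5900 × 0.963 = 5682
Band 3: 17800 × 0.936 = 16661
Band 4: 13500 × 0.936 = 12636
Band 5: 9100 × 0.957 = 8709
Band 6: 15900 × 0.941 + 6600 × 0.606 = 14962 + 4000 = 18962
Giving 12903 / 5682 / 16661 / 12636 / 8709 / 18962.
— Period 2 —
Births: 16661 × 0.228 = 3799 ; 12636 × 0.386 = 4877 ; 8709 × 0.397 = 3457 — total 12133
Band 2: 12903 × 0.963 = 12426
Band 3: 5682 × 0.936 = 5318
Band 4: 16661 × 0.936 = 15595
Band 5: 12636 × 0.957 = 12093
Band 6: 8709 × 0.941 + 18962 × 0.606 = 8195 + 11491 = 19686
Giving 12133 / 12426 / 5318 / 15595 / 12093 / 19686.
— Period 3 —
Births: 5318 × 0.228 = 1213 ; 15595 × 0.386 = 6020 ; 12093 × 0.397 = 4801 — total 12034
Band 2: 12133 × 0.963 = 11684
Band 3: 12426 × 0.936 = 11631
Band 4: 5318 × 0.936 = 4978
Band 5: 15595 × 0.957 = 14924
Band 6: 12093 × 0.941 + 19686 × 0.606 = 11380 + 11930 = 23310
Giving 12034 / 11684 / 11631 / 4978 / 14924 / 23310.
Dependents (band 0–9 + band 50+) = 12034 + 23310 = 35344; working-age = 43217; ratio = 35344/43217 × 100 = 81.8

81.8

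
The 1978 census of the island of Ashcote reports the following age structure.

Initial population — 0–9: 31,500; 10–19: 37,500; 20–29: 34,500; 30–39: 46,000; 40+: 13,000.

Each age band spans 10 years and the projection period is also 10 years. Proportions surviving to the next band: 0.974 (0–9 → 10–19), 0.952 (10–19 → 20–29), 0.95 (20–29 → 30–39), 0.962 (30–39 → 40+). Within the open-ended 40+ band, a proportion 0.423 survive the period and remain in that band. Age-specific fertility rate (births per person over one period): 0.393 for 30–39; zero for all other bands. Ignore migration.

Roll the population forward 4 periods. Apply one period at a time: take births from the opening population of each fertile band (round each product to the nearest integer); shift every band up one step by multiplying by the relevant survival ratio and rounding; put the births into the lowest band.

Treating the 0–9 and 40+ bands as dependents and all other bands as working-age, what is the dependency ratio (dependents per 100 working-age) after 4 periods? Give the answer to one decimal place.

[period 1]
Births: 46000 × 0.393 = 18078
10–19: 31500 × 0.974 = 30681
20–29: 37500 × 0.952 = 35700
30–39: 34500 × 0.95 = 32775
40+: 46000 × 0.962 + 13000 × 0.423 = 44252 + 5499 = 49751
Giving 18078 / 30681 / 35700 / 32775 / 49751.
[period 2]
Births: 32775 × 0.393 = 12881
10–19: 18078 × 0.974 = 17608
20–29: 30681 × 0.952 = 29208
30–39: 35700 × 0.95 = 33915
40+: 32775 × 0.962 + 49751 × 0.423 = 31530 + 21045 = 52575
Giving 12881 / 17608 / 29208 / 33915 / 52575.
[period 3]
Births: 33915 × 0.393 = 13329
10–19: 12881 × 0.974 = 12546
20–29: 17608 × 0.952 = 16763
30–39: 29208 × 0.95 = 27748
40+: 33915 × 0.962 + 52575 × 0.423 = 32626 + 22239 = 54865
Giving 13329 / 12546 / 16763 / 27748 / 54865.
[period 4]
Births: 27748 × 0.393 = 10905
10–19: 13329 × 0.974 = 12982
20–29: 12546 × 0.952 = 11944
30–39: 16763 × 0.95 = 15925
40+: 27748 × 0.962 + 54865 × 0.423 = 26694 + 23208 = 49902
Giving 10905 / 12982 / 11944 / 15925 / 49902.
Dependents (band 0–9 + band 40+) = 10905 + 49902 = 60807; working-age = 40851; ratio = 60807/40851 × 100 = 148.9

148.9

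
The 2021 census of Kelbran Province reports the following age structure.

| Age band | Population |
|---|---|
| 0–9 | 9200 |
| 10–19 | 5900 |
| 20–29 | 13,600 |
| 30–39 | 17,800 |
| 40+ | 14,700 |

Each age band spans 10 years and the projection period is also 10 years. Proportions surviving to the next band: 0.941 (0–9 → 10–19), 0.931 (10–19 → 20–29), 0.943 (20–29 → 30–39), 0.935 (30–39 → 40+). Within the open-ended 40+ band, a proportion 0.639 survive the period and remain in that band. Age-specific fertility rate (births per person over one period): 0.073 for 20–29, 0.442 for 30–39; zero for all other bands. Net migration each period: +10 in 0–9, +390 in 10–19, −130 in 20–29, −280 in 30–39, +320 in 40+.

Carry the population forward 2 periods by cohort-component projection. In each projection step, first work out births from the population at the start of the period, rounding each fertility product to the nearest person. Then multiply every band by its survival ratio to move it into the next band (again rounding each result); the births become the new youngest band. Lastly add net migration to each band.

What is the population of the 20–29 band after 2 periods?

— Period 1 —
Births: 13600 * 0.073 = 993, 17800 * 0.442 = 7868 — total 8861
10–19: 9200 * 0.941 = 8657
20–29: 5900 * 0.931 = 5493
30–39: 13600 * 0.943 = 12825
40+: 17800 * 0.935 + 14700 * 0.639 = 16643 + 9393 = 26036
Net migration: 0–9 + 10 → 8871; 10–19 + 390 → 9047; 20–29 − 130 → 5363; 30–39 − 280 → 12545; 40+ + 320 → 26356
Population now: 0–9=8871, 10–19=9047, 20–29=5363, 30–39=12545, 40+=26356
— Period 2 —
Births: 5363 * 0.073 = 391, 12545 * 0.442 = 5545 — total 5936
10–19: 8871 * 0.941 = 8348
20–29: 9047 * 0.931 = 8423
30–39: 5363 * 0.943 = 5057
40+: 12545 * 0.935 + 26356 * 0.639 = 11730 + 16841 = 28571
Net migration: 0–9 + 10 → 5946; 10–19 + 390 → 8738; 20–29 − 130 → 8293; 30–39 − 280 → 4777; 40+ + 320 → 28891
Population now: 0–9=5946, 10–19=8738, 20–29=8293, 30–39=4777, 40+=28891

8293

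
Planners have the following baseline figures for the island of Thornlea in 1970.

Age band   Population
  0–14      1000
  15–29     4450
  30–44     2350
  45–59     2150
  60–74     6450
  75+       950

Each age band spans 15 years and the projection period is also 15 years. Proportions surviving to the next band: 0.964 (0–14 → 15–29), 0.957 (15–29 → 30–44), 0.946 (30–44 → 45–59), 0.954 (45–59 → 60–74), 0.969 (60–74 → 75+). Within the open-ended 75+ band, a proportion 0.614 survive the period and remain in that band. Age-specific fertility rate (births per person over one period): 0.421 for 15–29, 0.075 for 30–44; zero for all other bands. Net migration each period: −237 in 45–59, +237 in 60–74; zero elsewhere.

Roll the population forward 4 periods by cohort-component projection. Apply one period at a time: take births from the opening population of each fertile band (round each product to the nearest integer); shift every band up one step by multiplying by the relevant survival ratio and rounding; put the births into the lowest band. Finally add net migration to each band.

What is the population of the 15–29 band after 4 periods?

868

Numbering the bands 1..6 from youngest to oldest:
Period 1.
Births: 4450 × 0.421 = 1873, 2350 × 0.075 = 176 → total 2049
Band 2: 1000 × 0.964 = 964
Band 3: 4450 × 0.957 = 4259
Band 4: 2350 × 0.946 = 2223
Band 5: 2150 × 0.954 = 2051
Band 6: 6450 × 0.969 + 950 × 0.614 = 6250 + 583 = 6833
Net migration: Band 4 − 237 → 1986; Band 5 + 237 → 2288
End of period: [2049, 964, 4259, 1986, 2288, 6833]
Period 2.
Births: 964 × 0.421 = 406, 4259 × 0.075 = 319 → total 725
Band 2: 2049 × 0.964 = 1975
Band 3: 964 × 0.957 = 923
Band 4: 4259 × 0.946 = 4029
Band 5: 1986 × 0.954 = 1895
Band 6: 2288 × 0.969 + 6833 × 0.614 = 2217 + 4195 = 6412
Net migration: Band 4 − 237 → 3792; Band 5 + 237 → 2132
End of period: [725, 1975, 923, 3792, 2132, 6412]
Period 3.
Births: 1975 × 0.421 = 831, 923 × 0.075 = 69 → total 900
Band 2: 725 × 0.964 = 699
Band 3: 1975 × 0.957 = 1890
Band 4: 923 × 0.946 = 873
Band 5: 3792 × 0.954 = 3618
Band 6: 2132 × 0.969 + 6412 × 0.614 = 2066 + 3937 = 6003
Net migration: Band 4 − 237 → 636; Band 5 + 237 → 3855
End of period: [900, 699, 1890, 636, 3855, 6003]
Period 4.
Births: 699 × 0.421 = 294, 1890 × 0.075 = 142 → total 436
Band 2: 900 × 0.964 = 868
Band 3: 699 × 0.957 = 669
Band 4: 1890 × 0.946 = 1788
Band 5: 636 × 0.954 = 607
Band 6: 3855 × 0.969 + 6003 × 0.614 = 3735 + 3686 = 7421
Net migration: Band 4 − 237 → 1551; Band 5 + 237 → 844
End of period: [436, 868, 669, 1551, 844, 7421]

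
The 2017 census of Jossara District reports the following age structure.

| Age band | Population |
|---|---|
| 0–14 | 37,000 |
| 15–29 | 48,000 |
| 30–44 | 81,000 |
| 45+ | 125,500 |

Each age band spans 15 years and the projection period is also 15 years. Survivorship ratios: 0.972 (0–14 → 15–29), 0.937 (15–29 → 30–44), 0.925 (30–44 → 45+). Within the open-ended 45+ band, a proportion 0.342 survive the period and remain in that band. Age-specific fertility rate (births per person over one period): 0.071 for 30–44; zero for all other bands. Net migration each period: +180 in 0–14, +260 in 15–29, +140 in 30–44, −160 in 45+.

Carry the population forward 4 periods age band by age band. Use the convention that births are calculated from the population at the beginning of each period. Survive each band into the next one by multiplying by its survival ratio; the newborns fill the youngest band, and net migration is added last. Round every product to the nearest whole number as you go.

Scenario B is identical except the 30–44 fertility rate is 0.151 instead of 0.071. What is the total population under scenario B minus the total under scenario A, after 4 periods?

12751

Numbering the groups 1..4 from youngest to oldest:
Period 1:
Births: 81000 × 0.071 = 5751
Group 2: 37000 × 0.972 = 35964
Group 3: 48000 × 0.937 = 44976
Group 4: 81000 × 0.925 + 125500 × 0.342 = 74925 + 42921 = 117846
Net migration: Group 1 + 180 → 5931; Group 2 + 260 → 36224; Group 3 + 140 → 45116; Group 4 − 160 → 117686
Giving 5931 / 36224 / 45116 / 117686.
Period 2:
Births: 45116 × 0.071 = 3203
Group 2: 5931 × 0.972 = 5765
Group 3: 36224 × 0.937 = 33942
Group 4: 45116 × 0.925 + 117686 × 0.342 = 41732 + 40249 = 81981
Net migration: Group 1 + 180 → 3383; Group 2 + 260 → 6025; Group 3 + 140 → 34082; Group 4 − 160 → 81821
Giving 3383 / 6025 / 34082 / 81821.
Period 3:
Births: 34082 × 0.071 = 2420
Group 2: 3383 × 0.972 = 3288
Group 3: 6025 × 0.937 = 5645
Group 4: 34082 × 0.925 + 81821 × 0.342 = 31526 + 27983 = 59509
Net migration: Group 1 + 180 → 2600; Group 2 + 260 → 3548; Group 3 + 140 → 5785; Group 4 − 160 → 59349
Giving 2600 / 3548 / 5785 / 59349.
Period 4:
Births: 5785 × 0.071 = 411
Group 2: 2600 × 0.972 = 2527
Group 3: 3548 × 0.937 = 3324
Group 4: 5785 × 0.925 + 59349 × 0.342 = 5351 + 20297 = 25648
Net migration: Group 1 + 180 → 591; Group 2 + 260 → 2787; Group 3 + 140 → 3464; Group 4 − 160 → 25488
Giving 591 / 2787 / 3464 / 25488.
Scenario A total after 4 periods: 32330
Scenario B projection —
Period 1:
Births: 81000 × 0.151 = 12231
Group 2: 37000 × 0.972 = 35964
Group 3: 48000 × 0.937 = 44976
Group 4: 81000 × 0.925 + 125500 × 0.342 = 74925 + 42921 = 117846
Net migration: Group 1 + 180 → 12411; Group 2 + 260 → 36224; Group 3 + 140 → 45116; Group 4 − 160 → 117686
Giving 12411 / 36224 / 45116 / 117686.
Period 2:
Births: 45116 × 0.151 = 6813
Group 2: 12411 × 0.972 = 12063
Group 3: 36224 × 0.937 = 33942
Group 4: 45116 × 0.925 + 117686 × 0.342 = 41732 + 40249 = 81981
Net migration: Group 1 + 180 → 6993; Group 2 + 260 → 12323; Group 3 + 140 → 34082; Group 4 − 160 → 81821
Giving 6993 / 12323 / 34082 / 81821.
Period 3:
Births: 34082 × 0.151 = 5146
Group 2: 6993 × 0.972 = 6797
Group 3: 12323 × 0.937 = 11547
Group 4: 34082 × 0.925 + 81821 × 0.342 = 31526 + 27983 = 59509
Net migration: Group 1 + 180 → 5326; Group 2 + 260 → 7057; Group 3 + 140 → 11687; Group 4 − 160 → 59349
Giving 5326 / 7057 / 11687 / 59349.
Period 4:
Births: 11687 × 0.151 = 1765
Group 2: 5326 × 0.972 = 5177
Group 3: 7057 × 0.937 = 6612
Group 4: 11687 × 0.925 + 59349 × 0.342 = 10810 + 20297 = 31107
Net migration: Group 1 + 180 → 1945; Group 2 + 260 → 5437; Group 3 + 140 → 6752; Group 4 − 160 → 30947
Giving 1945 / 5437 / 6752 / 30947.
Scenario B total after 4 periods: 45081
Difference B − A = 45081 − 32330 = 12751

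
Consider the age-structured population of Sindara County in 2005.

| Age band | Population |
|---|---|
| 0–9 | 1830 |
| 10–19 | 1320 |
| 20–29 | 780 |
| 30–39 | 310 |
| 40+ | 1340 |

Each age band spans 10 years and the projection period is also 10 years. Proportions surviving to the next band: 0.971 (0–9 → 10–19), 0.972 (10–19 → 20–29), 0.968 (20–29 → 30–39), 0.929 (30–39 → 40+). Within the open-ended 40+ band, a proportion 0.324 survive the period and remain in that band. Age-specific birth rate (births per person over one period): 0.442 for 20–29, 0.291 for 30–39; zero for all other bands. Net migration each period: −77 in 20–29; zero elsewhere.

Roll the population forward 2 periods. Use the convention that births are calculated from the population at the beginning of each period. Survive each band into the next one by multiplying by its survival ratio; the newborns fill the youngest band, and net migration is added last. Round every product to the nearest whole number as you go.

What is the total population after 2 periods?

4927

Period 1.
Births: 780 × 0.442 = 345  |  310 × 0.291 = 90 ⇒ total 435
10–19: 1830 × 0.971 = 1777
20–29: 1320 × 0.972 = 1283
30–39: 780 × 0.968 = 755
40+: 310 × 0.929 + 1340 × 0.324 = 288 + 434 = 722
Net migration: 20–29 − 77 → 1206
Population now: 0–9=435, 10–19=1777, 20–29=1206, 30–39=755, 40+=722
Period 2.
Births: 1206 × 0.442 = 533  |  755 × 0.291 = 220 ⇒ total 753
10–19: 435 × 0.971 = 422
20–29: 1777 × 0.972 = 1727
30–39: 1206 × 0.968 = 1167
40+: 755 × 0.929 + 722 × 0.324 = 701 + 234 = 935
Net migration: 20–29 − 77 → 1650
Population now: 0–9=753, 10–19=422, 20–29=1650, 30–39=1167, 40+=935
Total after period 2: 753 + 422 + 1650 + 1167 + 935 = 4927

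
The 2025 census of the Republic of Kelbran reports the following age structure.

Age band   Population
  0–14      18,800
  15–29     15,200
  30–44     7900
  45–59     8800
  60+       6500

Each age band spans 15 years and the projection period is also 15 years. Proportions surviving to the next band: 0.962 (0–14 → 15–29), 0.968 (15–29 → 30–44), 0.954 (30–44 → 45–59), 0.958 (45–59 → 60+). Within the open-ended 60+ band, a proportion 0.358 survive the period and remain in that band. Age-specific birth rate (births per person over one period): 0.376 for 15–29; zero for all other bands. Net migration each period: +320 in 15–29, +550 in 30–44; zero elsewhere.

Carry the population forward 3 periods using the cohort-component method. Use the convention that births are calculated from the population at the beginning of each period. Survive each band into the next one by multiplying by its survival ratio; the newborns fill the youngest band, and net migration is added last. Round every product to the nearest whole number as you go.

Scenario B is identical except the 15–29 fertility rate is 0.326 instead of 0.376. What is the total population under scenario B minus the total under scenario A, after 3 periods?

Call the groups 1 to 5, youngest first.
[period 1]
Births: 15200 × 0.376 = 5715
Group 2: 18800 × 0.962 = 18086
Group 3: 15200 × 0.968 = 14714
Group 4: 7900 × 0.954 = 7537
Group 5: 8800 × 0.958 + 6500 × 0.358 = 8430 + 2327 = 10757
Net migration: Group 2 + 320 → 18406; Group 3 + 550 → 15264
→ [5715, 18406, 15264, 7537, 10757]
[period 2]
Births: 18406 × 0.376 = 6921
Group 2: 5715 × 0.962 = 5498
Group 3: 18406 × 0.968 = 17817
Group 4: 15264 × 0.954 = 14562
Group 5: 7537 × 0.958 + 10757 × 0.358 = 7220 + 3851 = 11071
Net migration: Group 2 + 320 → 5818; Group 3 + 550 → 18367
→ [6921, 5818, 18367, 14562, 11071]
[period 3]
Births: 5818 × 0.376 = 2188
Group 2: 6921 × 0.962 = 6658
Group 3: 5818 × 0.968 = 5632
Group 4: 18367 × 0.954 = 17522
Group 5: 14562 × 0.958 + 11071 × 0.358 = 13950 + 3963 = 17913
Net migration: Group 2 + 320 → 6978; Group 3 + 550 → 6182
→ [2188, 6978, 6182, 17522, 17913]
Scenario A total after 3 periods: 50783
Scenario B projection —
[period 1]
Births: 15200 × 0.326 = 4955
Group 2: 18800 × 0.962 = 18086
Group 3: 15200 × 0.968 = 14714
Group 4: 7900 × 0.954 = 7537
Group 5: 8800 × 0.958 + 6500 × 0.358 = 8430 + 2327 = 10757
Net migration: Group 2 + 320 → 18406; Group 3 + 550 → 15264
→ [4955, 18406, 15264, 7537, 10757]
[period 2]
Births: 18406 × 0.326 = 6000
Group 2: 4955 × 0.962 = 4767
Group 3: 18406 × 0.968 = 17817
Group 4: 15264 × 0.954 = 14562
Group 5: 7537 × 0.958 + 10757 × 0.358 = 7220 + 3851 = 11071
Net migration: Group 2 + 320 → 5087; Group 3 + 550 → 18367
→ [6000, 5087, 18367, 14562, 11071]
[period 3]
Births: 5087 × 0.326 = 1658
Group 2: 6000 × 0.962 = 5772
Group 3: 5087 × 0.968 = 4924
Group 4: 18367 × 0.954 = 17522
Group 5: 14562 × 0.958 + 11071 × 0.358 = 13950 + 3963 = 17913
Net migration: Group 2 + 320 → 6092; Group 3 + 550 → 5474
→ [1658, 6092, 5474, 17522, 17913]
Scenario B total after 3 periods: 48659
Difference B − A = 48659 − 50783 = -2124

-2124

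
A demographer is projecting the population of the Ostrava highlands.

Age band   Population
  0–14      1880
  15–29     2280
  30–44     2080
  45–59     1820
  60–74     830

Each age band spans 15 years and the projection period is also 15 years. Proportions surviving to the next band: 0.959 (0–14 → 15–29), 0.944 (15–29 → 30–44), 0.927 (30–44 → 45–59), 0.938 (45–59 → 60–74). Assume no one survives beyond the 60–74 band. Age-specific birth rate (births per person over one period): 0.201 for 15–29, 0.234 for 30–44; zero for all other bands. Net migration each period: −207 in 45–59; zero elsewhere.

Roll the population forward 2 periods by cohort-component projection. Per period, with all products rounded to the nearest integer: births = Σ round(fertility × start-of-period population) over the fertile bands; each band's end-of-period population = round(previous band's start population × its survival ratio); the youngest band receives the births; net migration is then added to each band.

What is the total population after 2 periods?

6876

Let band 1 be 0–14 through band 5 = 60–74.
— Period 1 —
Births: 2280 × 0.201 = 458 ; 2080 × 0.234 = 487 ⇒ total 945
Band 2: 1880 × 0.959 = 1803
Band 3: 2280 × 0.944 = 2152
Band 4: 2080 × 0.927 = 1928
Band 5: 1820 × 0.938 = 1707
Net migration: Band 4 − 207 → 1721
End of period: [945, 1803, 2152, 1721, 1707]
— Period 2 —
Births: 1803 × 0.201 = 362 ; 2152 × 0.234 = 504 ⇒ total 866
Band 2: 945 × 0.959 = 906
Band 3: 1803 × 0.944 = 1702
Band 4: 2152 × 0.927 = 1995
Band 5: 1721 × 0.938 = 1614
Net migration: Band 4 − 207 → 1788
End of period: [866, 906, 1702, 1788, 1614]
Total after period 2: 866 + 906 + 1702 + 1788 + 1614 = 6876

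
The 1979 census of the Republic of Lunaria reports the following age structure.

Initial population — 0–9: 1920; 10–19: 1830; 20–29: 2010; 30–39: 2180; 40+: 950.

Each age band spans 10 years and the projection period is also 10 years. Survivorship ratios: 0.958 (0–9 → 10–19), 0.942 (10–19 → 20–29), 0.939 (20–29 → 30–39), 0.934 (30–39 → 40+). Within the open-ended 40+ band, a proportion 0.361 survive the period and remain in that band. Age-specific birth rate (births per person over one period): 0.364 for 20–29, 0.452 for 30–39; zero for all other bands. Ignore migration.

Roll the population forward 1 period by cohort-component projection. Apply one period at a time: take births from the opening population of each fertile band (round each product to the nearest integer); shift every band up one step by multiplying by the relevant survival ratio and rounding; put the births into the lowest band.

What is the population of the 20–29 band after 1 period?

(Groups numbered youngest = 1 to oldest = 5.)
Period 1.
Births: 2010 × 0.364 = 732 ; 2180 × 0.452 = 985 → 1717
Group 2: 1920 × 0.958 = 1839
Group 3: 1830 × 0.942 = 1724
Group 4: 2010 × 0.939 = 1887
Group 5: 2180 × 0.934 + 950 × 0.361 = 2036 + 343 = 2379
→ [1717, 1839, 1724, 1887, 2379]

1724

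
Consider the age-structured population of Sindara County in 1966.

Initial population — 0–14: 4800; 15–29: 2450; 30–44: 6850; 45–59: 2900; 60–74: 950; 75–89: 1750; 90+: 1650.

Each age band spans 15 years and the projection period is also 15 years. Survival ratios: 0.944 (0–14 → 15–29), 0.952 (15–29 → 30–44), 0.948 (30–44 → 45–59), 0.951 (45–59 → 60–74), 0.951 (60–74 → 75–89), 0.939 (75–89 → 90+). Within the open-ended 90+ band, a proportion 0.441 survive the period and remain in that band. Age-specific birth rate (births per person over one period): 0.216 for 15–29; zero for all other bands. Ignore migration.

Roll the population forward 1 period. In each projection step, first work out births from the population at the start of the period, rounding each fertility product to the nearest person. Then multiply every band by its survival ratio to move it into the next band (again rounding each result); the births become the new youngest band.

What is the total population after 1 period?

Numbering the groups 1..7 from youngest to oldest:
Period 1.
Births: 2450 × 0.216 = 529
Group 2: 4800 × 0.944 = 4531
Group 3: 2450 × 0.952 = 2332
Group 4: 6850 × 0.948 = 6494
Group 5: 2900 × 0.951 = 2758
Group 6: 950 × 0.951 = 903
Group 7: 1750 × 0.939 + 1650 × 0.441 = 1643 + 728 = 2371
Population now: 0–14=529, 15–29=4531, 30–44=2332, 45–59=6494, 60–74=2758, 75–89=903, 90+=2371
Total after period 1: 529 + 4531 + 2332 + 6494 + 2758 + 903 + 2371 = 19918

19918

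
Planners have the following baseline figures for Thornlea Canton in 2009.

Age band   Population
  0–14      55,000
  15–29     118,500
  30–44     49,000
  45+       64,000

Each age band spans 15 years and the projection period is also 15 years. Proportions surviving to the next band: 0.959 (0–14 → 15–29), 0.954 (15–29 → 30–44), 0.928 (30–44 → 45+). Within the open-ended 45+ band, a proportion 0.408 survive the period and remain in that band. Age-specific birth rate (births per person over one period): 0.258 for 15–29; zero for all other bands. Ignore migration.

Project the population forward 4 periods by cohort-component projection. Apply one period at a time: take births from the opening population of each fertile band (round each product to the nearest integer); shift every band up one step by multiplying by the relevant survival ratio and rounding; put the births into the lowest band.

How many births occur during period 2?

13608

Let band 1 be 0–14 through band 4 = 45+.
Period 1.
Births: 118500 × 0.258 = 30573
Band 2: 55000 × 0.959 = 52745
Band 3: 118500 × 0.954 = 113049
Band 4: 49000 × 0.928 + 64000 × 0.408 = 45472 + 26112 = 71584
Population now: 0–14=30573, 15–29=52745, 30–44=113049, 45+=71584
Period 2.
Births: 52745 × 0.258 = 13608
Band 2: 30573 × 0.959 = 29320
Band 3: 52745 × 0.954 = 50319
Band 4: 113049 × 0.928 + 71584 × 0.408 = 104909 + 29206 = 134115
Population now: 0–14=13608, 15–29=29320, 30–44=50319, 45+=134115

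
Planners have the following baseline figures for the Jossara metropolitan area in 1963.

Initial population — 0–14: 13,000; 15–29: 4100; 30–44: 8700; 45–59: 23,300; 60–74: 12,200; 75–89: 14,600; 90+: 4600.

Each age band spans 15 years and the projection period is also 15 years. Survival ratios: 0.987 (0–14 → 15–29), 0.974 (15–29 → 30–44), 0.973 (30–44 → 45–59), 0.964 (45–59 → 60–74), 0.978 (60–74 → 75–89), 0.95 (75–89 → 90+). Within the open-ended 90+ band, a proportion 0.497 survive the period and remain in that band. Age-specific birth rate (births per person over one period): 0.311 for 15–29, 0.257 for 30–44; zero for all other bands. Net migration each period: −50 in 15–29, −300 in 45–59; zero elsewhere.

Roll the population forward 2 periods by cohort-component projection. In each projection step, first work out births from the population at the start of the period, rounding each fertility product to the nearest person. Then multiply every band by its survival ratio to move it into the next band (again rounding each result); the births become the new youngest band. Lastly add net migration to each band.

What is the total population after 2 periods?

73653

Period 1:
Births: 4100 × 0.311 = 1275 ; 8700 × 0.257 = 2236 → 3511
15–29: 13000 × 0.987 = 12831
30–44: 4100 × 0.974 = 3993
45–59: 8700 × 0.973 = 8465
60–74: 23300 × 0.964 = 22461
75–89: 12200 × 0.978 = 11932
90+: 14600 × 0.95 + 4600 × 0.497 = 13870 + 2286 = 16156
Net migration: 15–29 − 50 → 12781; 45–59 − 300 → 8165
End of period: [3511, 12781, 3993, 8165, 22461, 11932, 16156]
Period 2:
Births: 12781 × 0.311 = 3975 ; 3993 × 0.257 = 1026 → 5001
15–29: 3511 × 0.987 = 3465
30–44: 12781 × 0.974 = 12449
45–59: 3993 × 0.973 = 3885
60–74: 8165 × 0.964 = 7871
75–89: 22461 × 0.978 = 21967
90+: 11932 × 0.95 + 16156 × 0.497 = 11335 + 8030 = 19365
Net migration: 15–29 − 50 → 3415; 45–59 − 300 → 3585
End of period: [5001, 3415, 12449, 3585, 7871, 21967, 19365]
Total after period 2: 5001 + 3415 + 12449 + 3585 + 7871 + 21967 + 19365 = 73653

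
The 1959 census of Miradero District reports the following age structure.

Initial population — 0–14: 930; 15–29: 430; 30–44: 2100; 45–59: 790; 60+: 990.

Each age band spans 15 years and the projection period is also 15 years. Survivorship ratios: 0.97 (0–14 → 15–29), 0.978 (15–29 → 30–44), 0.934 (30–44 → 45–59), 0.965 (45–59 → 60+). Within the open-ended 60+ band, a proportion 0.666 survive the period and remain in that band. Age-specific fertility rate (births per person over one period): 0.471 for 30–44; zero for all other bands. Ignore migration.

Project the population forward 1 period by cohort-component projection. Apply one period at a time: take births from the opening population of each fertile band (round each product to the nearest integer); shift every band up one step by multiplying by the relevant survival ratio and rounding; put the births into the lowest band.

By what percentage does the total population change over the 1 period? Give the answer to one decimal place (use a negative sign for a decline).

8.7

Let band 1 be 0–14 through band 5 = 60+.
Period 1.
Births: 2100 × 0.471 = 989
Band 2: 930 × 0.97 = 902
Band 3: 430 × 0.978 = 421
Band 4: 2100 × 0.934 = 1961
Band 5: 790 × 0.965 + 990 × 0.666 = 762 + 659 = 1421
Giving 989 / 902 / 421 / 1961 / 1421.
Total: 5240 → 5694; change = 454; percentage change = 8.7%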